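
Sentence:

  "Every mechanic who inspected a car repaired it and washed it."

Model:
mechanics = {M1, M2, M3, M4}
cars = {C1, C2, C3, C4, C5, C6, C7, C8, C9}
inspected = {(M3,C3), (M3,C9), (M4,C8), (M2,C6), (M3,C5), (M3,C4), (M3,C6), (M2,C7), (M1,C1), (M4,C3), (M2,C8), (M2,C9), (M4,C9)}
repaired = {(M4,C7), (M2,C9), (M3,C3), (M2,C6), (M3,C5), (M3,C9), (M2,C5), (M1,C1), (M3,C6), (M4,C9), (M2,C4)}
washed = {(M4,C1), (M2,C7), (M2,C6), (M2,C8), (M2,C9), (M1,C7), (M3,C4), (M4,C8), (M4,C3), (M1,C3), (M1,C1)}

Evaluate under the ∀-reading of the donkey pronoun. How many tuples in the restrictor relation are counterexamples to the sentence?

"it" takes "a car" as antecedent — a donkey pronoun bound across the clause boundary.
Strong reading: for every (m,c) with inspected(m,c), repaired(m,c) ∧ washed(m,c).
Restrictor pairs: (M1,C1) ✓  (M2,C6) ✓  (M2,C7) ✗  (M2,C8) ✗  (M2,C9) ✓  (M3,C3) ✗  (M3,C4) ✗  (M3,C5) ✗  (M3,C6) ✗  (M3,C9) ✗  (M4,C3) ✗  (M4,C8) ✗  (M4,C9) ✗
Counterexamples (restrictor pairs failing the scope): 10.

10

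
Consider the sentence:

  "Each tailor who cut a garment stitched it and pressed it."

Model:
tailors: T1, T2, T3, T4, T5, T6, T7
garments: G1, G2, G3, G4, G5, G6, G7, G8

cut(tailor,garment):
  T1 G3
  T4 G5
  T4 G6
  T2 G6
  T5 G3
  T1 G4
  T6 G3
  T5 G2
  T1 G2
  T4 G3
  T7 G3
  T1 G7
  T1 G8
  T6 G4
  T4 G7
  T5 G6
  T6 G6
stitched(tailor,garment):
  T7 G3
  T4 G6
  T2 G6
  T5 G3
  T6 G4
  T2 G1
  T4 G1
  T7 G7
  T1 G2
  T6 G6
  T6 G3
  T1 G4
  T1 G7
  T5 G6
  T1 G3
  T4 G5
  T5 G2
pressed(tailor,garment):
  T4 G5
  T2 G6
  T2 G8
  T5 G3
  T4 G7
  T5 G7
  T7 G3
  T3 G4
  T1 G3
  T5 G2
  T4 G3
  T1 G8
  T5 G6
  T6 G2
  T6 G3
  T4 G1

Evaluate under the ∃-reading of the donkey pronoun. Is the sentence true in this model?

True

"it" takes "a garment" as antecedent — a donkey pronoun bound across the clause boundary.
Weak reading: every tailor t with some cut-garment has at least one cut-garment g such that stitched(t,g) ∧ pressed(t,g).
Per tailor: T1:✓  T2:✓  T4:✓  T5:✓  T6:✓  T7:✓
Every tailor in the restrictor has a witness.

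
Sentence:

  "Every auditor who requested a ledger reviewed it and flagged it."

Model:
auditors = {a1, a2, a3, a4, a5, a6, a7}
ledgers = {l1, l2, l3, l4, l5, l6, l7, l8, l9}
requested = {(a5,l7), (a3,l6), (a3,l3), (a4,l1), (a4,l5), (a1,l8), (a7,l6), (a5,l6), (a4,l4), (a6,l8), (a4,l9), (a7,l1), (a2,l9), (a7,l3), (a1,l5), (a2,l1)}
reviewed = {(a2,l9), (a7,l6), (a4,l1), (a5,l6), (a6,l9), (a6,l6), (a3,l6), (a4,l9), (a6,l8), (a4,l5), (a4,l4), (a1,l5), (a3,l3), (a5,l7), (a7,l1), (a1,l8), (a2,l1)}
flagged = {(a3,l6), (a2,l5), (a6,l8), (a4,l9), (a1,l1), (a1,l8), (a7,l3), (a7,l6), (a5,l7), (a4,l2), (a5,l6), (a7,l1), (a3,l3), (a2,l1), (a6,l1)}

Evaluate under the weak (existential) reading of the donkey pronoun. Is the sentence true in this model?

"it" takes "a ledger" as antecedent — a donkey pronoun bound across the clause boundary.
Weak reading: every auditor a with some requested-ledger has at least one requested-ledger l such that reviewed(a,l) ∧ flagged(a,l).
Per auditor: a1:✓  a2:✓  a3:✓  a4:✓  a5:✓  a6:✓  a7:✓
Every auditor in the restrictor has a witness.

True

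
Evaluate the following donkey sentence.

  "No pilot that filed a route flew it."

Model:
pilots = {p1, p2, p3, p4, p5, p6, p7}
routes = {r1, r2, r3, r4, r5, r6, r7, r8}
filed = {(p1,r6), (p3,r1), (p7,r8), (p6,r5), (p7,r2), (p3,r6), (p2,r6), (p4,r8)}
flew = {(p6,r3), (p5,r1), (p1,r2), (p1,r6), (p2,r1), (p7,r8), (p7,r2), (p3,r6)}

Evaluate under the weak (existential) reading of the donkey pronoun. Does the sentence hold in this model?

False

"it" takes "a route" as antecedent — a donkey pronoun bound across the clause boundary.
Truth condition: for no (p,r) with filed(p,r) does flew(p,r) hold.
Restrictor pairs — does the scope hold? (p1,r6):holds  (p2,r6):fails  (p3,r1):fails  (p3,r6):holds  (p4,r8):fails  (p6,r5):fails  (p7,r2):holds  (p7,r8):holds
Scope holds for 4 pair(s), so the sentence is false.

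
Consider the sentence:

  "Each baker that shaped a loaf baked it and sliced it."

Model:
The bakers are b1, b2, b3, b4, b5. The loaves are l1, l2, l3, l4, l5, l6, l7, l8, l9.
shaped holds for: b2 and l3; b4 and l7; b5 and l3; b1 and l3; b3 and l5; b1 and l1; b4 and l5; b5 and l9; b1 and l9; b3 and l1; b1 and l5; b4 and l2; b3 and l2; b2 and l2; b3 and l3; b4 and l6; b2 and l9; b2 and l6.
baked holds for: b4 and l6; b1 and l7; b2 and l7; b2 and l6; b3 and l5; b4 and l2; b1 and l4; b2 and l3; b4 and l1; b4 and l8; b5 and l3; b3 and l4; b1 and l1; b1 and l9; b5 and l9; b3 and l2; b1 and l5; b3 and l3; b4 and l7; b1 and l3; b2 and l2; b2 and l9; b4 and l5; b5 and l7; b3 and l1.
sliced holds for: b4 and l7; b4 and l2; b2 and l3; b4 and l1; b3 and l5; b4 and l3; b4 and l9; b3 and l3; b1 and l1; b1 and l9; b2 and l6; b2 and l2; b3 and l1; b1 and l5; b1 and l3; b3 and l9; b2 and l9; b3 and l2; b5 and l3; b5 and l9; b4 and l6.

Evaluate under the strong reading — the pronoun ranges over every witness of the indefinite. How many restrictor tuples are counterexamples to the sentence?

"it" takes "a loaf" as antecedent — a donkey pronoun bound across the clause boundary.
Strong reading: for every (b,l) with shaped(b,l), baked(b,l) ∧ sliced(b,l).
Restrictor pairs: (b1,l1) ✓  (b1,l3) ✓  (b1,l5) ✓  (b1,l9) ✓  (b2,l2) ✓  (b2,l3) ✓  (b2,l6) ✓  (b2,l9) ✓  (b3,l1) ✓  (b3,l2) ✓  (b3,l3) ✓  (b3,l5) ✓  (b4,l2) ✓  (b4,l5) ✗  (b4,l6) ✓  (b4,l7) ✓  (b5,l3) ✓  (b5,l9) ✓
Counterexamples (restrictor pairs failing the scope): 1.

1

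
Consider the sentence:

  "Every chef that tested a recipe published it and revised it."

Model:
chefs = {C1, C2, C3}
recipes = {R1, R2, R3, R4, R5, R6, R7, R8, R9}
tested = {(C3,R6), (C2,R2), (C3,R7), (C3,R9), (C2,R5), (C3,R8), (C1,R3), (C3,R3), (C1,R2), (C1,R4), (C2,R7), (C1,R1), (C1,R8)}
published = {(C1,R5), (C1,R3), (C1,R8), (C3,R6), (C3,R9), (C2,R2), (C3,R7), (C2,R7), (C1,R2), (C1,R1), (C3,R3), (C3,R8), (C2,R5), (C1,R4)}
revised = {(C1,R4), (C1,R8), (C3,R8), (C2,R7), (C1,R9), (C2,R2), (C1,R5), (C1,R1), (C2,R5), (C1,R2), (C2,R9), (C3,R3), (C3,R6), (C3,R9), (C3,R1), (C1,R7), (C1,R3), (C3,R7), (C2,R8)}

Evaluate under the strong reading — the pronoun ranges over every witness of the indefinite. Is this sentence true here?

True

"it" takes "a recipe" as antecedent — a donkey pronoun bound across the clause boundary.
Strong reading: for every (c,r) with tested(c,r), published(c,r) ∧ revised(c,r).
Restrictor pairs: (C1,R1) ✓  (C1,R2) ✓  (C1,R3) ✓  (C1,R4) ✓  (C1,R8) ✓  (C2,R2) ✓  (C2,R5) ✓  (C2,R7) ✓  (C3,R3) ✓  (C3,R6) ✓  (C3,R7) ✓  (C3,R8) ✓  (C3,R9) ✓
Every restrictor pair satisfies the scope.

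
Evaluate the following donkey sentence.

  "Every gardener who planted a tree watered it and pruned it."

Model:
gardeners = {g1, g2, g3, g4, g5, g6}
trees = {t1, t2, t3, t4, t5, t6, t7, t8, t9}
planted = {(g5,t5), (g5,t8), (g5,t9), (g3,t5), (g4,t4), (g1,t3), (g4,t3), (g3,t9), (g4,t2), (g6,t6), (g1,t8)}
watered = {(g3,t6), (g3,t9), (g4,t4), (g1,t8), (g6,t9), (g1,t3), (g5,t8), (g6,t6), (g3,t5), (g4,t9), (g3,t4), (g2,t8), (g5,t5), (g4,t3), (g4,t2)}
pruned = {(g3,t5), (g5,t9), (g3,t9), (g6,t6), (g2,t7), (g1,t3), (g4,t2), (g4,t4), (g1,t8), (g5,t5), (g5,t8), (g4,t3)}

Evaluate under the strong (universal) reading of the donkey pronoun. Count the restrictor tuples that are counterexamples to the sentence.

1

"it" takes "a tree" as antecedent — a donkey pronoun bound across the clause boundary.
Strong reading: for every (g,t) with planted(g,t), watered(g,t) ∧ pruned(g,t).
Restrictor pairs: (g1,t3) ✓  (g1,t8) ✓  (g3,t5) ✓  (g3,t9) ✓  (g4,t2) ✓  (g4,t3) ✓  (g4,t4) ✓  (g5,t5) ✓  (g5,t8) ✓  (g5,t9) ✗  (g6,t6) ✓
Counterexamples (restrictor pairs failing the scope): 1.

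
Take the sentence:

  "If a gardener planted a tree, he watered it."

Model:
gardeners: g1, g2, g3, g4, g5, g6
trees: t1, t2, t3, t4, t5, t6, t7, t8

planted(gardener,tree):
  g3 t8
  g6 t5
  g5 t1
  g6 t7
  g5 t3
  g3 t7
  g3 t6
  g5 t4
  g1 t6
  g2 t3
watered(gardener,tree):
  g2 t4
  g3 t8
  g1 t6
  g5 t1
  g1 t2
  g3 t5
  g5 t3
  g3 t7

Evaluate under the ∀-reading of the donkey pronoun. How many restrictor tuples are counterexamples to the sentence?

"it" takes "a tree" as antecedent — a donkey pronoun bound across the clause boundary.
Strong reading: for every (g,t) with planted(g,t), watered(g,t).
Restrictor pairs: (g1,t6) ✓  (g2,t3) ✗  (g3,t6) ✗  (g3,t7) ✓  (g3,t8) ✓  (g5,t1) ✓  (g5,t3) ✓  (g5,t4) ✗  (g6,t5) ✗  (g6,t7) ✗
Counterexamples (restrictor pairs failing the scope): 5.

5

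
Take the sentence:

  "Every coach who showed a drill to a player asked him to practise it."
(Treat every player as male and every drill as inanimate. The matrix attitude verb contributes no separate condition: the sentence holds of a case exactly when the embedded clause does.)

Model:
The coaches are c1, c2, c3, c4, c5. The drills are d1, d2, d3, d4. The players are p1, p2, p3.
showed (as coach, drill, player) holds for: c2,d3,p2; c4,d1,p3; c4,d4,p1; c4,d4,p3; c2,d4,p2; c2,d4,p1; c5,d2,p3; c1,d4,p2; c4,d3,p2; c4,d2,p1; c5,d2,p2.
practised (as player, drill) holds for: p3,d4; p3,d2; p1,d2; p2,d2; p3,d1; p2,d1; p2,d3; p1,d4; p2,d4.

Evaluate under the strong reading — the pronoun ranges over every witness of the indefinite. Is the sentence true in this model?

True

"him" takes "a player" as antecedent and "it" takes "a drill"; both are donkey pronouns co-varying with the restrictor.
Strong reading: for every (c,d,p) with showed(c,d,p), practised(p,d).
Restrictor triples: (c1,d4,p2)→practised(p2,d4) ✓  (c2,d3,p2)→practised(p2,d3) ✓  (c2,d4,p1)→practised(p1,d4) ✓  (c2,d4,p2)→practised(p2,d4) ✓  (c4,d1,p3)→practised(p3,d1) ✓  (c4,d2,p1)→practised(p1,d2) ✓  (c4,d3,p2)→practised(p2,d3) ✓  (c4,d4,p1)→practised(p1,d4) ✓  (c4,d4,p3)→practised(p3,d4) ✓  (c5,d2,p2)→practised(p2,d2) ✓  (c5,d2,p3)→practised(p3,d2) ✓
Every restrictor triple satisfies the scope.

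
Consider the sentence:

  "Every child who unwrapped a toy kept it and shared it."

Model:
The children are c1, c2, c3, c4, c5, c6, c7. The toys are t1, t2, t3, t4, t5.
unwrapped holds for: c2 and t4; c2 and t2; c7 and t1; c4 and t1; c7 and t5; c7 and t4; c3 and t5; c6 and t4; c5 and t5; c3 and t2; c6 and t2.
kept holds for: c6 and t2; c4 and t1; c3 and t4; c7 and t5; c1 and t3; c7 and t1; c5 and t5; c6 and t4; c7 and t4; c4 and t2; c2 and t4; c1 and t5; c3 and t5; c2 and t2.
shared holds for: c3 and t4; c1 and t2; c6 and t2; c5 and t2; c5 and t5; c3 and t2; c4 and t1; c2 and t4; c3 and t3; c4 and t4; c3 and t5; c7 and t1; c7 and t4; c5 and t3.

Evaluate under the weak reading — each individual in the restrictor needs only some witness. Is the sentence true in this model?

True

"it" takes "a toy" as antecedent — a donkey pronoun bound across the clause boundary.
Weak reading: every child c with some unwrapped-toy has at least one unwrapped-toy t such that kept(c,t) ∧ shared(c,t).
Per child: c2:✓  c3:✓  c4:✓  c5:✓  c6:✓  c7:✓
Every child in the restrictor has a witness.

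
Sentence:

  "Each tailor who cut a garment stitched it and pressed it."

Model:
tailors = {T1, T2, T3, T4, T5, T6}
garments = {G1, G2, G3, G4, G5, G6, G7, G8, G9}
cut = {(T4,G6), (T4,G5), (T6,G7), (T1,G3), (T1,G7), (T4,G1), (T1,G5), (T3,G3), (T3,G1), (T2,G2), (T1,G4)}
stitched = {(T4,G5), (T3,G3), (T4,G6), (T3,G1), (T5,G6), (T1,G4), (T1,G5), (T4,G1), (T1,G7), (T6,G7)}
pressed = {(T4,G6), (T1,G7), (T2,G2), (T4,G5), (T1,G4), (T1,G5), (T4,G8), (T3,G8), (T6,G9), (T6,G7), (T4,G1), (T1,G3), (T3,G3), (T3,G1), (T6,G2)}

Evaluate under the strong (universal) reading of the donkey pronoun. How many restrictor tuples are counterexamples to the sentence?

2

"it" takes "a garment" as antecedent — a donkey pronoun bound across the clause boundary.
Strong reading: for every (t,g) with cut(t,g), stitched(t,g) ∧ pressed(t,g).
Restrictor pairs: (T1,G3) ✗  (T1,G4) ✓  (T1,G5) ✓  (T1,G7) ✓  (T2,G2) ✗  (T3,G1) ✓  (T3,G3) ✓  (T4,G1) ✓  (T4,G5) ✓  (T4,G6) ✓  (T6,G7) ✓
Counterexamples (restrictor pairs failing the scope): 2.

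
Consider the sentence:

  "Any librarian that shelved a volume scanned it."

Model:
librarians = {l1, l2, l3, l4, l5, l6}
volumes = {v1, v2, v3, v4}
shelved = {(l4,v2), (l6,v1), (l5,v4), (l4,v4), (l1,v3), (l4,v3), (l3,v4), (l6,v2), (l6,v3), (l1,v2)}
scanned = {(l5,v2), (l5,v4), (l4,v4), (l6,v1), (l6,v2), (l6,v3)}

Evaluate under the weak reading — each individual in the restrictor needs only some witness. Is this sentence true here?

False

"it" takes "a volume" as antecedent — a donkey pronoun bound across the clause boundary.
Weak reading: every librarian l with some shelved-volume has at least one shelved-volume v such that scanned(l,v).
Per librarian: l1:✗  l3:✗  l4:✓  l5:✓  l6:✓
l1 has no witness among its shelved-volumes.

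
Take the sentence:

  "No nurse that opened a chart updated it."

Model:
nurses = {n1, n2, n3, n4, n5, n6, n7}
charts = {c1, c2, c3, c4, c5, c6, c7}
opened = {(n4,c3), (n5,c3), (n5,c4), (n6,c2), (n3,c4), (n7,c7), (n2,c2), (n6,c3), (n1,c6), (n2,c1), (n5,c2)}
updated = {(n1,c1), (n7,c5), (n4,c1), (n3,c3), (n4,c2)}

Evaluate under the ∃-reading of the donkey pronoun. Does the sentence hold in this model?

"it" takes "a chart" as antecedent — a donkey pronoun bound across the clause boundary.
Truth condition: for no (n,c) with opened(n,c) does updated(n,c) hold.
Restrictor pairs — does the scope hold? (n1,c6):fails  (n2,c1):fails  (n2,c2):fails  (n3,c4):fails  (n4,c3):fails  (n5,c2):fails  (n5,c3):fails  (n5,c4):fails  (n6,c2):fails  (n6,c3):fails  (n7,c7):fails
Scope holds for no restrictor pair, so the sentence is true.

True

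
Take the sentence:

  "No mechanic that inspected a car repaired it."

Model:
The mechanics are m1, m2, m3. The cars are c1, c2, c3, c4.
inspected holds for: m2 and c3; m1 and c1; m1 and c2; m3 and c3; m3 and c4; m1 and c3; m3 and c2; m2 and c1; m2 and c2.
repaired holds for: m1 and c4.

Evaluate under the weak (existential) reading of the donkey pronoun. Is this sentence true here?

True

"it" takes "a car" as antecedent — a donkey pronoun bound across the clause boundary.
Truth condition: for no (m,c) with inspected(m,c) does repaired(m,c) hold.
Restrictor pairs — does the scope hold? (m1,c1):fails  (m1,c2):fails  (m1,c3):fails  (m2,c1):fails  (m2,c2):fails  (m2,c3):fails  (m3,c2):fails  (m3,c3):fails  (m3,c4):fails
Scope holds for no restrictor pair, so the sentence is true.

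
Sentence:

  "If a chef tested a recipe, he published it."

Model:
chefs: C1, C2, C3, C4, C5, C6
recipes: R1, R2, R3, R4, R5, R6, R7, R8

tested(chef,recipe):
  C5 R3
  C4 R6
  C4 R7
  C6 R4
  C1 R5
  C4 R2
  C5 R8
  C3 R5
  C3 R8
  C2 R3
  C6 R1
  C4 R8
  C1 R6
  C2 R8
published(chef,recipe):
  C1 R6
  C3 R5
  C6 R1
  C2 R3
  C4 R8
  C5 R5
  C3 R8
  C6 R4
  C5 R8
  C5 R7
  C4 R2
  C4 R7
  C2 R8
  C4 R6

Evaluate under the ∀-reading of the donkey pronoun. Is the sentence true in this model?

False

"it" takes "a recipe" as antecedent — a donkey pronoun bound across the clause boundary.
Strong reading: for every (c,r) with tested(c,r), published(c,r).
Restrictor pairs: (C1,R5) ✗  (C1,R6) ✓  (C2,R3) ✓  (C2,R8) ✓  (C3,R5) ✓  (C3,R8) ✓  (C4,R2) ✓  (C4,R6) ✓  (C4,R7) ✓  (C4,R8) ✓  (C5,R3) ✗  (C5,R8) ✓  (C6,R1) ✓  (C6,R4) ✓
Counterexample: (C1,R5) is in tested but fails the scope.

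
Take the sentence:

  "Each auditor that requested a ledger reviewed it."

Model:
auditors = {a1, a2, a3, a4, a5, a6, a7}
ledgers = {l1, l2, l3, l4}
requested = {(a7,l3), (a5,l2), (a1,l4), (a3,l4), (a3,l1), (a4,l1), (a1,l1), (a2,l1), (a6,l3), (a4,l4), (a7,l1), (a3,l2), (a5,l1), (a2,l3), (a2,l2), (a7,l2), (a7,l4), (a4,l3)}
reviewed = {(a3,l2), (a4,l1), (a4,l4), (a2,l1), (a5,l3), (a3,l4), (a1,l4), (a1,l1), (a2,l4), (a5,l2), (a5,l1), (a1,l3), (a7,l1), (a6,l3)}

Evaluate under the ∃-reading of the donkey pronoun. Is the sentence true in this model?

"it" takes "a ledger" as antecedent — a donkey pronoun bound across the clause boundary.
Weak reading: every auditor a with some requested-ledger has at least one requested-ledger l such that reviewed(a,l).
Per auditor: a1:✓  a2:✓  a3:✓  a4:✓  a5:✓  a6:✓  a7:✓
Every auditor in the restrictor has a witness.

True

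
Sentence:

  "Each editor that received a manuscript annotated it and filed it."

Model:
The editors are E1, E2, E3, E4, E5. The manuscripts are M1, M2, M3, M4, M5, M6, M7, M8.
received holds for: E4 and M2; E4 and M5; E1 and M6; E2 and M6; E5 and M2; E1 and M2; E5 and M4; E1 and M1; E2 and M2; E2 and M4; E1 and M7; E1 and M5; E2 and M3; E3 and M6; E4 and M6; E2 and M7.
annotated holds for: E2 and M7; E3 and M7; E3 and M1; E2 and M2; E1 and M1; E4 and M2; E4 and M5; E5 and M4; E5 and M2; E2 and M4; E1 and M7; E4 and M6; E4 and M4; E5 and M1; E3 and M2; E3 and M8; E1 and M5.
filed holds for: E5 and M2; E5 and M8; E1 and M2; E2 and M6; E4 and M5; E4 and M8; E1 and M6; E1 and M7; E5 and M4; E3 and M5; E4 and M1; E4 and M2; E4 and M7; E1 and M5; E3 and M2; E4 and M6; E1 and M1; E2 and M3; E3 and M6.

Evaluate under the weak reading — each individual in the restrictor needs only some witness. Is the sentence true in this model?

False

"it" takes "a manuscript" as antecedent — a donkey pronoun bound across the clause boundary.
Weak reading: every editor e with some received-manuscript has at least one received-manuscript m such that annotated(e,m) ∧ filed(e,m).
Per editor: E1:✓  E2:✗  E3:✗  E4:✓  E5:✓
E2 has no witness among its received-manuscripts.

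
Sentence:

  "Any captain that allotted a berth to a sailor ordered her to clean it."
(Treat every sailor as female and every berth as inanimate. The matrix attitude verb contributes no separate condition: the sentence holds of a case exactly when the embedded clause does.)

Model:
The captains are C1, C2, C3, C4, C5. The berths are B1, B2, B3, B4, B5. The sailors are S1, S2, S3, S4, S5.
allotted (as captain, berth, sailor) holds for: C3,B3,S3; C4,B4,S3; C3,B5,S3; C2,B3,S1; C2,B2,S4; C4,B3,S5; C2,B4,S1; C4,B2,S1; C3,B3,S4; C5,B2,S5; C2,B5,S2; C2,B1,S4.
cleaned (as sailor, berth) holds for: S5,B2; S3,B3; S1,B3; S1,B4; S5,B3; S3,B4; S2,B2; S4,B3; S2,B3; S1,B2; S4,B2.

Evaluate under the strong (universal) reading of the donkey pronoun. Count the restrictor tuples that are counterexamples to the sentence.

"her" takes "a sailor" as antecedent and "it" takes "a berth"; both are donkey pronouns co-varying with the restrictor.
Strong reading: for every (c,b,s) with allotted(c,b,s), cleaned(s,b).
Restrictor triples: (C2,B1,S4)→cleaned(S4,B1) ✗  (C2,B2,S4)→cleaned(S4,B2) ✓  (C2,B3,S1)→cleaned(S1,B3) ✓  (C2,B4,S1)→cleaned(S1,B4) ✓  (C2,B5,S2)→cleaned(S2,B5) ✗  (C3,B3,S3)→cleaned(S3,B3) ✓  (C3,B3,S4)→cleaned(S4,B3) ✓  (C3,B5,S3)→cleaned(S3,B5) ✗  (C4,B2,S1)→cleaned(S1,B2) ✓  (C4,B3,S5)→cleaned(S5,B3) ✓  (C4,B4,S3)→cleaned(S3,B4) ✓  (C5,B2,S5)→cleaned(S5,B2) ✓
Counterexamples (restrictor triples failing the scope): 3.

3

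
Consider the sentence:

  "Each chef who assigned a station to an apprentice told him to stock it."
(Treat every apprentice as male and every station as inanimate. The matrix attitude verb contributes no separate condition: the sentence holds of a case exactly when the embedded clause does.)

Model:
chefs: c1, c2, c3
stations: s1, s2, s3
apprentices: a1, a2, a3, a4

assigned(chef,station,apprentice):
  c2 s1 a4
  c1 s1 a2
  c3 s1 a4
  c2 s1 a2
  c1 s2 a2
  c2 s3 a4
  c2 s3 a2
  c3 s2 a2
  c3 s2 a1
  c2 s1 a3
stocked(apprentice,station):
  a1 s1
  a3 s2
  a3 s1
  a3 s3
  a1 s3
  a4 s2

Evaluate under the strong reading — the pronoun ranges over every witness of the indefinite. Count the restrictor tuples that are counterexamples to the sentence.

9

"him" takes "an apprentice" as antecedent and "it" takes "a station"; both are donkey pronouns co-varying with the restrictor.
Strong reading: for every (c,s,a) with assigned(c,s,a), stocked(a,s).
Restrictor triples: (c1,s1,a2)→stocked(a2,s1) ✗  (c1,s2,a2)→stocked(a2,s2) ✗  (c2,s1,a2)→stocked(a2,s1) ✗  (c2,s1,a3)→stocked(a3,s1) ✓  (c2,s1,a4)→stocked(a4,s1) ✗  (c2,s3,a2)→stocked(a2,s3) ✗  (c2,s3,a4)→stocked(a4,s3) ✗  (c3,s1,a4)→stocked(a4,s1) ✗  (c3,s2,a1)→stocked(a1,s2) ✗  (c3,s2,a2)→stocked(a2,s2) ✗
Counterexamples (restrictor triples failing the scope): 9.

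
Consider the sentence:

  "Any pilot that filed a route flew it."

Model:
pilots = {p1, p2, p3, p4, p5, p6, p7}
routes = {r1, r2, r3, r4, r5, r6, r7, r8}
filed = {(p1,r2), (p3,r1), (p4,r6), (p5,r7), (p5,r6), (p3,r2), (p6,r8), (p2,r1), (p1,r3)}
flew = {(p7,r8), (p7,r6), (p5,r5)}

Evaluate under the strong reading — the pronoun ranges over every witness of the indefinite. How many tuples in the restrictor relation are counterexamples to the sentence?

"it" takes "a route" as antecedent — a donkey pronoun bound across the clause boundary.
Strong reading: for every (p,r) with filed(p,r), flew(p,r).
Restrictor pairs: (p1,r2) ✗  (p1,r3) ✗  (p2,r1) ✗  (p3,r1) ✗  (p3,r2) ✗  (p4,r6) ✗  (p5,r6) ✗  (p5,r7) ✗  (p6,r8) ✗
Counterexamples (restrictor pairs failing the scope): 9.

9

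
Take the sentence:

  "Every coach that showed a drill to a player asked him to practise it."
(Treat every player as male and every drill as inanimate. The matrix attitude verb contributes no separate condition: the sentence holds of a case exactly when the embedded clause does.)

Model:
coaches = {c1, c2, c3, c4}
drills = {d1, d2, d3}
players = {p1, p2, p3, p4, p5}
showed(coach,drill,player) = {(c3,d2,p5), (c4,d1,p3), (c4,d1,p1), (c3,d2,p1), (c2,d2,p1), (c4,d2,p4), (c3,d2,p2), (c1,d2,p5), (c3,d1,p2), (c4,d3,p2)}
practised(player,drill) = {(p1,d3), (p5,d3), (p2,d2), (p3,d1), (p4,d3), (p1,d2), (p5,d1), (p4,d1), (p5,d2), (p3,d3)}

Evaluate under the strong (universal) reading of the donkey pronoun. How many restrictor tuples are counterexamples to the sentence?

"him" takes "a player" as antecedent and "it" takes "a drill"; both are donkey pronouns co-varying with the restrictor.
Strong reading: for every (c,d,p) with showed(c,d,p), practised(p,d).
Restrictor triples: (c1,d2,p5)→practised(p5,d2) ✓  (c2,d2,p1)→practised(p1,d2) ✓  (c3,d1,p2)→practised(p2,d1) ✗  (c3,d2,p1)→practised(p1,d2) ✓  (c3,d2,p2)→practised(p2,d2) ✓  (c3,d2,p5)→practised(p5,d2) ✓  (c4,d1,p1)→practised(p1,d1) ✗  (c4,d1,p3)→practised(p3,d1) ✓  (c4,d2,p4)→practised(p4,d2) ✗  (c4,d3,p2)→practised(p2,d3) ✗
Counterexamples (restrictor triples failing the scope): 4.

4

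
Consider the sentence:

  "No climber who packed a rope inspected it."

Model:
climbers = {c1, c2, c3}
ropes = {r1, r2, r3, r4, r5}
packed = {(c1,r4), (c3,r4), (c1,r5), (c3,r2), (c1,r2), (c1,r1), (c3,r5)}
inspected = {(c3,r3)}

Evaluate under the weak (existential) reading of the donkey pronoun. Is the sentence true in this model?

"it" takes "a rope" as antecedent — a donkey pronoun bound across the clause boundary.
Truth condition: for no (c,r) with packed(c,r) does inspected(c,r) hold.
Restrictor pairs — does the scope hold? (c1,r1):fails  (c1,r2):fails  (c1,r4):fails  (c1,r5):fails  (c3,r2):fails  (c3,r4):fails  (c3,r5):fails
Scope holds for no restrictor pair, so the sentence is true.

True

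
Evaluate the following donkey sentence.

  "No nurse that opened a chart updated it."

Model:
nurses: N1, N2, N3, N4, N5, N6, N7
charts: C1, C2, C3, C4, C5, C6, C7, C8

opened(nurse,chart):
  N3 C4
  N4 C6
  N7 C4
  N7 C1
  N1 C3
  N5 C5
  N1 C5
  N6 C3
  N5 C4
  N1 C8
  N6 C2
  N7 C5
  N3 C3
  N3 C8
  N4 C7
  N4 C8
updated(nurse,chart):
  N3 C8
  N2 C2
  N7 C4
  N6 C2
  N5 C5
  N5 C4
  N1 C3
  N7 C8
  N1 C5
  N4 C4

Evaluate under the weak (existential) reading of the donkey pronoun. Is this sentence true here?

False

"it" takes "a chart" as antecedent — a donkey pronoun bound across the clause boundary.
Truth condition: for no (n,c) with opened(n,c) does updated(n,c) hold.
Restrictor pairs — does the scope hold? (N1,C3):holds  (N1,C5):holds  (N1,C8):fails  (N3,C3):fails  (N3,C4):fails  (N3,C8):holds  (N4,C6):fails  (N4,C7):fails  (N4,C8):fails  (N5,C4):holds  (N5,C5):holds  (N6,C2):holds  (N6,C3):fails  (N7,C1):fails  (N7,C4):holds  (N7,C5):fails
Scope holds for 7 pair(s), so the sentence is false.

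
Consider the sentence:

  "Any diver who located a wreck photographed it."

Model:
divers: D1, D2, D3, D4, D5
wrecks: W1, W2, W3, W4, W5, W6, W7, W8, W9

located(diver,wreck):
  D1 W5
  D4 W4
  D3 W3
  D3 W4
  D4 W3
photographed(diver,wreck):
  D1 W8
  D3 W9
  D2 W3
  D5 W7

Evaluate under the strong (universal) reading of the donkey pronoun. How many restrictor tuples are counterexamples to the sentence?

5

"it" takes "a wreck" as antecedent — a donkey pronoun bound across the clause boundary.
Strong reading: for every (d,w) with located(d,w), photographed(d,w).
Restrictor pairs: (D1,W5) ✗  (D3,W3) ✗  (D3,W4) ✗  (D4,W3) ✗  (D4,W4) ✗
Counterexamples (restrictor pairs failing the scope): 5.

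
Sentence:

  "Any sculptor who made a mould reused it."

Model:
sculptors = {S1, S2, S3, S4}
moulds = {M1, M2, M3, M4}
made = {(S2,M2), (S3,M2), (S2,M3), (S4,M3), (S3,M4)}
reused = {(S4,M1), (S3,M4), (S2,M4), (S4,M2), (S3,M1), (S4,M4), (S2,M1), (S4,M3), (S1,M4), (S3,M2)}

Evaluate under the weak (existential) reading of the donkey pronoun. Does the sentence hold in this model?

False

"it" takes "a mould" as antecedent — a donkey pronoun bound across the clause boundary.
Weak reading: every sculptor s with some made-mould has at least one made-mould m such that reused(s,m).
Per sculptor: S2:✗  S3:✓  S4:✓
S2 has no witness among its made-moulds.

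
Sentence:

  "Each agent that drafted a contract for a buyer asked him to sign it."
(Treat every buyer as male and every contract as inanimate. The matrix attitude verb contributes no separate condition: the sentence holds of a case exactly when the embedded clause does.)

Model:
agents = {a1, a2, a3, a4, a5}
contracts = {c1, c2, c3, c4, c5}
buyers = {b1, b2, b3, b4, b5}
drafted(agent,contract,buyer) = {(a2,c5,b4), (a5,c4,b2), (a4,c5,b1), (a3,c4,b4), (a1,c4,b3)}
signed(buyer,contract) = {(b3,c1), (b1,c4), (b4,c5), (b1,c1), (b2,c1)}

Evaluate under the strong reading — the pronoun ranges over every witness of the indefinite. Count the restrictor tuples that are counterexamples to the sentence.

4

"him" takes "a buyer" as antecedent and "it" takes "a contract"; both are donkey pronouns co-varying with the restrictor.
Strong reading: for every (a,c,b) with drafted(a,c,b), signed(b,c).
Restrictor triples: (a1,c4,b3)→signed(b3,c4) ✗  (a2,c5,b4)→signed(b4,c5) ✓  (a3,c4,b4)→signed(b4,c4) ✗  (a4,c5,b1)→signed(b1,c5) ✗  (a5,c4,b2)→signed(b2,c4) ✗
Counterexamples (restrictor triples failing the scope): 4.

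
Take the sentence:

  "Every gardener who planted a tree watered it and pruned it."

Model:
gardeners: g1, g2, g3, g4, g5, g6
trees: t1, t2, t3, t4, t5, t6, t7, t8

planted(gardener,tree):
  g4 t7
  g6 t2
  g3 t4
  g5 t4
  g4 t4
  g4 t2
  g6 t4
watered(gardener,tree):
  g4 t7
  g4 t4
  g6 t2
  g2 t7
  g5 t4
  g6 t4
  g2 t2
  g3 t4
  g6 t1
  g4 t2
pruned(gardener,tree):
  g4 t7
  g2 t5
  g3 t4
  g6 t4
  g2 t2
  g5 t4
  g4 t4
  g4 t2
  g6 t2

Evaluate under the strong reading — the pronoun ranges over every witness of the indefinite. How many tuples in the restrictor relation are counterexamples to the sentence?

0

"it" takes "a tree" as antecedent — a donkey pronoun bound across the clause boundary.
Strong reading: for every (g,t) with planted(g,t), watered(g,t) ∧ pruned(g,t).
Restrictor pairs: (g3,t4) ✓  (g4,t2) ✓  (g4,t4) ✓  (g4,t7) ✓  (g5,t4) ✓  (g6,t2) ✓  (g6,t4) ✓
Counterexamples (restrictor pairs failing the scope): 0.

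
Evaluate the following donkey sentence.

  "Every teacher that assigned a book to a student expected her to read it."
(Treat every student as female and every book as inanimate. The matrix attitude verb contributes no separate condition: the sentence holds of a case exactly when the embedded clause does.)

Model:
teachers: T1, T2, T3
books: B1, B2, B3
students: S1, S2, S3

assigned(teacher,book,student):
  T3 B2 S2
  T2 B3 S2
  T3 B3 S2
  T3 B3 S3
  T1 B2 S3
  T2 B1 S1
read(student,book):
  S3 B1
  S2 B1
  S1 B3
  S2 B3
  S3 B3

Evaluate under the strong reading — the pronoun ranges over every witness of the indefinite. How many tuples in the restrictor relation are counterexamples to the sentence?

"her" takes "a student" as antecedent and "it" takes "a book"; both are donkey pronouns co-varying with the restrictor.
Strong reading: for every (t,b,s) with assigned(t,b,s), read(s,b).
Restrictor triples: (T1,B2,S3)→read(S3,B2) ✗  (T2,B1,S1)→read(S1,B1) ✗  (T2,B3,S2)→read(S2,B3) ✓  (T3,B2,S2)→read(S2,B2) ✗  (T3,B3,S2)→read(S2,B3) ✓  (T3,B3,S3)→read(S3,B3) ✓
Counterexamples (restrictor triples failing the scope): 3.

3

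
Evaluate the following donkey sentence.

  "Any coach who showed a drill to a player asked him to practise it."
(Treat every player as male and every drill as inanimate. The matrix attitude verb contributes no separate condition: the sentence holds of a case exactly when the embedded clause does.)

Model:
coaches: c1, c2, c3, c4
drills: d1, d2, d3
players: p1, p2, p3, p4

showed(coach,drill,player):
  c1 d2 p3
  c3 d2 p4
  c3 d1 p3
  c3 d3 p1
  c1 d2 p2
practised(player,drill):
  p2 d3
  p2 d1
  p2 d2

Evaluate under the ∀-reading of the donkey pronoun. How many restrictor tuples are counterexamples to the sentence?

"him" takes "a player" as antecedent and "it" takes "a drill"; both are donkey pronouns co-varying with the restrictor.
Strong reading: for every (c,d,p) with showed(c,d,p), practised(p,d).
Restrictor triples: (c1,d2,p2)→practised(p2,d2) ✓  (c1,d2,p3)→practised(p3,d2) ✗  (c3,d1,p3)→practised(p3,d1) ✗  (c3,d2,p4)→practised(p4,d2) ✗  (c3,d3,p1)→practised(p1,d3) ✗
Counterexamples (restrictor triples failing the scope): 4.

4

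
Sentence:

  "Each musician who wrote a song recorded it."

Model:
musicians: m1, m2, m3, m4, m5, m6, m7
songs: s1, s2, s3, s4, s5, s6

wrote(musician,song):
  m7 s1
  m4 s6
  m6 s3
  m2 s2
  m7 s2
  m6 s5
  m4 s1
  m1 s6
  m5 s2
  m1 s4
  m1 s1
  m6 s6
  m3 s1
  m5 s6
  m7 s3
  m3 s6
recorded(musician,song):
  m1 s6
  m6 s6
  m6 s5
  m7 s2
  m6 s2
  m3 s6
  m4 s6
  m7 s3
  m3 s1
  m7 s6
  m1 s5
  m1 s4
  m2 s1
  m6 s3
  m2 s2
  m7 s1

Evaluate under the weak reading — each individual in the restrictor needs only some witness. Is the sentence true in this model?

"it" takes "a song" as antecedent — a donkey pronoun bound across the clause boundary.
Weak reading: every musician m with some wrote-song has at least one wrote-song s such that recorded(m,s).
Per musician: m1:✓  m2:✓  m3:✓  m4:✓  m5:✗  m6:✓  m7:✓
m5 has no witness among its wrote-songs.

False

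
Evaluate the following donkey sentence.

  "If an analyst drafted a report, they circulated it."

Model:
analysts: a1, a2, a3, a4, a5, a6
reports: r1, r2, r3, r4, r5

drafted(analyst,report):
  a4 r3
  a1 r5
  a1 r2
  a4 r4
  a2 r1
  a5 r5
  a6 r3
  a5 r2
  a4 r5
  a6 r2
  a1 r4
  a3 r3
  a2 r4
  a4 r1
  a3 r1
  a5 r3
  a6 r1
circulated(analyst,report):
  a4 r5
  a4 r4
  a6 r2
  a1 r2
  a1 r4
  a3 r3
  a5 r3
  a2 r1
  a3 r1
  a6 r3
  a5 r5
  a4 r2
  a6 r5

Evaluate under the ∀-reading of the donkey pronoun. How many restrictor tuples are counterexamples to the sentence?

6

"it" takes "a report" as antecedent — a donkey pronoun bound across the clause boundary.
Strong reading: for every (a,r) with drafted(a,r), circulated(a,r).
Restrictor pairs: (a1,r2) ✓  (a1,r4) ✓  (a1,r5) ✗  (a2,r1) ✓  (a2,r4) ✗  (a3,r1) ✓  (a3,r3) ✓  (a4,r1) ✗  (a4,r3) ✗  (a4,r4) ✓  (a4,r5) ✓  (a5,r2) ✗  (a5,r3) ✓  (a5,r5) ✓  (a6,r1) ✗  (a6,r2) ✓  (a6,r3) ✓
Counterexamples (restrictor pairs failing the scope): 6.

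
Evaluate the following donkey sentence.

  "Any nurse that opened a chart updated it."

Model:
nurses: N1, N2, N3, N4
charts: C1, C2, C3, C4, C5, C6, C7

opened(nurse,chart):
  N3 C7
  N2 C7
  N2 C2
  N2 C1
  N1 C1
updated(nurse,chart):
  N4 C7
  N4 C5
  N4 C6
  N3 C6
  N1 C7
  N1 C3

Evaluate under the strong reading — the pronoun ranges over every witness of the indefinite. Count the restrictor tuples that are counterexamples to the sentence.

"it" takes "a chart" as antecedent — a donkey pronoun bound across the clause boundary.
Strong reading: for every (n,c) with opened(n,c), updated(n,c).
Restrictor pairs: (N1,C1) ✗  (N2,C1) ✗  (N2,C2) ✗  (N2,C7) ✗  (N3,C7) ✗
Counterexamples (restrictor pairs failing the scope): 5.

5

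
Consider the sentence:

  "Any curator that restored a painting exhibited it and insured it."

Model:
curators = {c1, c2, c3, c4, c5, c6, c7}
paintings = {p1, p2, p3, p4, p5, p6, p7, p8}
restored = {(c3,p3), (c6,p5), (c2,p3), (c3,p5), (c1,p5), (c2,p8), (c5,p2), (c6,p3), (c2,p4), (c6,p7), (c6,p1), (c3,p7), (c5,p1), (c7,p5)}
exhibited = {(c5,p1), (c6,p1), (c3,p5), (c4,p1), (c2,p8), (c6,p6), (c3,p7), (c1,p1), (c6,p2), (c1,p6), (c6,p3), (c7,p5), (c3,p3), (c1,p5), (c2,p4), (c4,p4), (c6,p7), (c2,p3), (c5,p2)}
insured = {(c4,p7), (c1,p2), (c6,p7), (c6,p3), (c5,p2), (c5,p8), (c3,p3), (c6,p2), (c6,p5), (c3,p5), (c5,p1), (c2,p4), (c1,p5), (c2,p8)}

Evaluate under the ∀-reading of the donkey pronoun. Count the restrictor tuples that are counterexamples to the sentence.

"it" takes "a painting" as antecedent — a donkey pronoun bound across the clause boundary.
Strong reading: for every (c,p) with restored(c,p), exhibited(c,p) ∧ insured(c,p).
Restrictor pairs: (c1,p5) ✓  (c2,p3) ✗  (c2,p4) ✓  (c2,p8) ✓  (c3,p3) ✓  (c3,p5) ✓  (c3,p7) ✗  (c5,p1) ✓  (c5,p2) ✓  (c6,p1) ✗  (c6,p3) ✓  (c6,p5) ✗  (c6,p7) ✓  (c7,p5) ✗
Counterexamples (restrictor pairs failing the scope): 5.

5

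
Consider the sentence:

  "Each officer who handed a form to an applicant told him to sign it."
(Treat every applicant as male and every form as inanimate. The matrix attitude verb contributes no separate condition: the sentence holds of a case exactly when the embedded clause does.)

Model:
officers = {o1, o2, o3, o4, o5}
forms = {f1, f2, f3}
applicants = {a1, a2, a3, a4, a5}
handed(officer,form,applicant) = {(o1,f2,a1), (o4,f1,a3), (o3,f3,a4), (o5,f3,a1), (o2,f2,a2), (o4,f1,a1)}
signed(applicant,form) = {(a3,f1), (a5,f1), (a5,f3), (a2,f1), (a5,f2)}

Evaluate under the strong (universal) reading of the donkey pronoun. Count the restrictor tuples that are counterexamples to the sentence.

"him" takes "an applicant" as antecedent and "it" takes "a form"; both are donkey pronouns co-varying with the restrictor.
Strong reading: for every (o,f,a) with handed(o,f,a), signed(a,f).
Restrictor triples: (o1,f2,a1)→signed(a1,f2) ✗  (o2,f2,a2)→signed(a2,f2) ✗  (o3,f3,a4)→signed(a4,f3) ✗  (o4,f1,a1)→signed(a1,f1) ✗  (o4,f1,a3)→signed(a3,f1) ✓  (o5,f3,a1)→signed(a1,f3) ✗
Counterexamples (restrictor triples failing the scope): 5.

5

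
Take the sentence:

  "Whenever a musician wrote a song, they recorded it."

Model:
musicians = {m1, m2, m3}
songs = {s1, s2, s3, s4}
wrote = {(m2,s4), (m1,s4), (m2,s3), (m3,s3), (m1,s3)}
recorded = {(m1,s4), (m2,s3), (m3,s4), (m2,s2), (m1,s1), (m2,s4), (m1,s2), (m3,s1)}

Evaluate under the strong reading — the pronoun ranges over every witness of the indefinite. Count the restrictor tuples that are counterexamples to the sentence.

2

"it" takes "a song" as antecedent — a donkey pronoun bound across the clause boundary.
Strong reading: for every (m,s) with wrote(m,s), recorded(m,s).
Restrictor pairs: (m1,s3) ✗  (m1,s4) ✓  (m2,s3) ✓  (m2,s4) ✓  (m3,s3) ✗
Counterexamples (restrictor pairs failing the scope): 2.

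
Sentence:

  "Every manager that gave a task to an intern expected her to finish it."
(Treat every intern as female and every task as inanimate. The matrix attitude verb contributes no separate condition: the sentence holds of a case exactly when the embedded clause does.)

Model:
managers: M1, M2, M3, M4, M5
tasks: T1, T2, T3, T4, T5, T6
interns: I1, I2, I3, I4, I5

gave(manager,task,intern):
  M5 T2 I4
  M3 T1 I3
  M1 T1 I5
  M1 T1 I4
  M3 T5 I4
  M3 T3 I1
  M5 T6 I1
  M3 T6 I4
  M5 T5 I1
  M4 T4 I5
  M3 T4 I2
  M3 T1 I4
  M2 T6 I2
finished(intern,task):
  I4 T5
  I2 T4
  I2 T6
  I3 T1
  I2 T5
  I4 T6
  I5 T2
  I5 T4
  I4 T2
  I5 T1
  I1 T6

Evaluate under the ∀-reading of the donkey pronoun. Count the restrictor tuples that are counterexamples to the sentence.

4

"her" takes "an intern" as antecedent and "it" takes "a task"; both are donkey pronouns co-varying with the restrictor.
Strong reading: for every (m,t,i) with gave(m,t,i), finished(i,t).
Restrictor triples: (M1,T1,I4)→finished(I4,T1) ✗  (M1,T1,I5)→finished(I5,T1) ✓  (M2,T6,I2)→finished(I2,T6) ✓  (M3,T1,I3)→finished(I3,T1) ✓  (M3,T1,I4)→finished(I4,T1) ✗  (M3,T3,I1)→finished(I1,T3) ✗  (M3,T4,I2)→finished(I2,T4) ✓  (M3,T5,I4)→finished(I4,T5) ✓  (M3,T6,I4)→finished(I4,T6) ✓  (M4,T4,I5)→finished(I5,T4) ✓  (M5,T2,I4)→finished(I4,T2) ✓  (M5,T5,I1)→finished(I1,T5) ✗  (M5,T6,I1)→finished(I1,T6) ✓
Counterexamples (restrictor triples failing the scope): 4.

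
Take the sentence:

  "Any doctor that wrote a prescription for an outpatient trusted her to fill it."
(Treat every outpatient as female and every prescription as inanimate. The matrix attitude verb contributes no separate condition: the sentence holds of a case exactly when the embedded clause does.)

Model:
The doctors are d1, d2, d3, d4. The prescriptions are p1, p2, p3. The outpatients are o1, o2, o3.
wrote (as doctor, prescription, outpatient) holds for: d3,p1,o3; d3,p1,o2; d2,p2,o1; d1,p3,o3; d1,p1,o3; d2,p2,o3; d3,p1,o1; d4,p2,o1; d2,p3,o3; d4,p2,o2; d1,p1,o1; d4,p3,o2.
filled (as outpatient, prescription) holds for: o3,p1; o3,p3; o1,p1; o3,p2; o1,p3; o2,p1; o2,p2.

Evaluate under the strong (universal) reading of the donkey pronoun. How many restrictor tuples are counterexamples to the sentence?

3

"her" takes "an outpatient" as antecedent and "it" takes "a prescription"; both are donkey pronouns co-varying with the restrictor.
Strong reading: for every (d,p,o) with wrote(d,p,o), filled(o,p).
Restrictor triples: (d1,p1,o1)→filled(o1,p1) ✓  (d1,p1,o3)→filled(o3,p1) ✓  (d1,p3,o3)→filled(o3,p3) ✓  (d2,p2,o1)→filled(o1,p2) ✗  (d2,p2,o3)→filled(o3,p2) ✓  (d2,p3,o3)→filled(o3,p3) ✓  (d3,p1,o1)→filled(o1,p1) ✓  (d3,p1,o2)→filled(o2,p1) ✓  (d3,p1,o3)→filled(o3,p1) ✓  (d4,p2,o1)→filled(o1,p2) ✗  (d4,p2,o2)→filled(o2,p2) ✓  (d4,p3,o2)→filled(o2,p3) ✗
Counterexamples (restrictor triples failing the scope): 3.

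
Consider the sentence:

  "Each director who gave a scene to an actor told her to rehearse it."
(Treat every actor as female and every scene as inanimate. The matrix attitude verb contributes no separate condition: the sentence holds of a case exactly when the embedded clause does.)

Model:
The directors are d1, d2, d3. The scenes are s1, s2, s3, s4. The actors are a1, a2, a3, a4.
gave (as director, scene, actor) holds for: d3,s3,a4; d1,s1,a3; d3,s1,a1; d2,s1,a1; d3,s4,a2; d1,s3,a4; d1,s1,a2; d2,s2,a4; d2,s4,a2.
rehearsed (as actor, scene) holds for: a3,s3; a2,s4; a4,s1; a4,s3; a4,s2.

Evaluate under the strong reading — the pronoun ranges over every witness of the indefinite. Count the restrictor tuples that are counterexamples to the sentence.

4

"her" takes "an actor" as antecedent and "it" takes "a scene"; both are donkey pronouns co-varying with the restrictor.
Strong reading: for every (d,s,a) with gave(d,s,a), rehearsed(a,s).
Restrictor triples: (d1,s1,a2)→rehearsed(a2,s1) ✗  (d1,s1,a3)→rehearsed(a3,s1) ✗  (d1,s3,a4)→rehearsed(a4,s3) ✓  (d2,s1,a1)→rehearsed(a1,s1) ✗  (d2,s2,a4)→rehearsed(a4,s2) ✓  (d2,s4,a2)→rehearsed(a2,s4) ✓  (d3,s1,a1)→rehearsed(a1,s1) ✗  (d3,s3,a4)→rehearsed(a4,s3) ✓  (d3,s4,a2)→rehearsed(a2,s4) ✓
Counterexamples (restrictor triples failing the scope): 4.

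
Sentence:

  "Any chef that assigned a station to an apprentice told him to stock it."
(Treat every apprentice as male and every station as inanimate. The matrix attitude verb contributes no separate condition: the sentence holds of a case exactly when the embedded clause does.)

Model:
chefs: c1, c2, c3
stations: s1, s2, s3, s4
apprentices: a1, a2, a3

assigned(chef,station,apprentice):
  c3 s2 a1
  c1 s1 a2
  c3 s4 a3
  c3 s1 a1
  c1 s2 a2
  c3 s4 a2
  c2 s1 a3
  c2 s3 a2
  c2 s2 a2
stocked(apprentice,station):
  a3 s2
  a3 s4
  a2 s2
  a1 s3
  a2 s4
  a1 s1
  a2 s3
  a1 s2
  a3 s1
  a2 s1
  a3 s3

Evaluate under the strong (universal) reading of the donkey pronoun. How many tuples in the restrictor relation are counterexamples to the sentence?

"him" takes "an apprentice" as antecedent and "it" takes "a station"; both are donkey pronouns co-varying with the restrictor.
Strong reading: for every (c,s,a) with assigned(c,s,a), stocked(a,s).
Restrictor triples: (c1,s1,a2)→stocked(a2,s1) ✓  (c1,s2,a2)→stocked(a2,s2) ✓  (c2,s1,a3)→stocked(a3,s1) ✓  (c2,s2,a2)→stocked(a2,s2) ✓  (c2,s3,a2)→stocked(a2,s3) ✓  (c3,s1,a1)→stocked(a1,s1) ✓  (c3,s2,a1)→stocked(a1,s2) ✓  (c3,s4,a2)→stocked(a2,s4) ✓  (c3,s4,a3)→stocked(a3,s4) ✓
Counterexamples (restrictor triples failing the scope): 0.

0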